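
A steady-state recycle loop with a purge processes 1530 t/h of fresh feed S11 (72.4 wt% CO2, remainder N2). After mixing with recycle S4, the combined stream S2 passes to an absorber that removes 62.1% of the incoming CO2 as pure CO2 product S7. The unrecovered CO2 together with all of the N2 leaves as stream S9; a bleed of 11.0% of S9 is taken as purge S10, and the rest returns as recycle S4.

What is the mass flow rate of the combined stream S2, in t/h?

N2 enters only via S11 and leaves only via the purge: 1530×0.276 = 0.110×(N2 in S9), and the absorber passes all N2, so N2 in S2 = N2 in S9 = 3838.9 t/h.
CO2 in S2: m_A = 1530×0.724 + (1−0.110)·(1−0.621)·m_A, so m_A = 1107.7/0.6627 = 1671.6 t/h.
S2 = 1671.6 + 3838.9 = 5510.5 t/h.

5510 t/h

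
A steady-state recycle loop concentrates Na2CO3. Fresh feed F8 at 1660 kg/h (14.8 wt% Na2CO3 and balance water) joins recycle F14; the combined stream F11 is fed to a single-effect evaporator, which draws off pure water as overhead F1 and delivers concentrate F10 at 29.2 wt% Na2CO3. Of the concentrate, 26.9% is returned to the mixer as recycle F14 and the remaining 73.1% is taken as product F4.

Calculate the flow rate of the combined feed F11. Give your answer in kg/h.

1970 kg/h

Overall Na2CO3 balance (none leaves overhead): Na2CO3 in fresh feed = Na2CO3 in product, i.e. 1660×0.148 = (1−0.269)·F10·0.292.
F10 = 245.68/(0.292×0.731) = 1151 kg/h.
Recycle F14 = 0.269×1151 = 309.61 kg/h.
Combined feed F11 = 1660 + 309.61 = 1969.6 kg/h.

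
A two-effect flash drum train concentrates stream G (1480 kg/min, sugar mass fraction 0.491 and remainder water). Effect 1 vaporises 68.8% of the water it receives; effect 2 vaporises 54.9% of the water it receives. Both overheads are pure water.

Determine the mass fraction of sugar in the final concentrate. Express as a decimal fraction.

0.873

water in feed = 1480×0.509 = 753.32 kg/min.
After stage 1: water left = (1−0.688)×753.32 = 235.04; stream total = 961.72 kg/min.
After stage 2: water left = (1−0.549)×235.04 = 106; final concentrate = 832.68 kg/min.
sugar fraction = 726.68/832.68 = 0.873.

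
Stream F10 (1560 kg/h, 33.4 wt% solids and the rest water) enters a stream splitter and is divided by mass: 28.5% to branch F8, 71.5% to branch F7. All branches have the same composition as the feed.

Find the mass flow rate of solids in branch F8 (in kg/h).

Branch F8 total = 0.285×1560 = 444.6 kg/h.
solids in F8 = 0.334×444.6 = 148.5 kg/h.

148.5 kg/h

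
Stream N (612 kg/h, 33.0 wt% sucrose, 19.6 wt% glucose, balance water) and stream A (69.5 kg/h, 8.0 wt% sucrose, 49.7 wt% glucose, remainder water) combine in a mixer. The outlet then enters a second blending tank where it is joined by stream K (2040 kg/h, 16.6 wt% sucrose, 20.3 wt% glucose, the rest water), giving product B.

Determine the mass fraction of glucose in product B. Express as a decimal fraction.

0.209

Overall, product flow = 2721.5 kg/h.
glucose in = 612×0.196 + 69.5×0.497 + 2040×0.203 = 568.61 kg/h.
glucose fraction in B = 0.209.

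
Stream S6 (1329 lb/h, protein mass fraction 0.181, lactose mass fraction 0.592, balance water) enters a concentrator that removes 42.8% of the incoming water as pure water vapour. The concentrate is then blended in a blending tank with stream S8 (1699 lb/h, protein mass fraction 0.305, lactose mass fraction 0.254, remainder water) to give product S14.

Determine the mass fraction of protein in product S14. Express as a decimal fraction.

Vapour removed = 0.428×0.227×1329 = 129.12 lb/h; concentrate = 1199.9 lb/h.
protein reaching the mixer = 240.55 (from concentrate) + 1699×0.305 = 758.74 lb/h.
Product flow = 1199.9 + 1699 = 2898.9 lb/h; protein fraction = 0.262.

0.262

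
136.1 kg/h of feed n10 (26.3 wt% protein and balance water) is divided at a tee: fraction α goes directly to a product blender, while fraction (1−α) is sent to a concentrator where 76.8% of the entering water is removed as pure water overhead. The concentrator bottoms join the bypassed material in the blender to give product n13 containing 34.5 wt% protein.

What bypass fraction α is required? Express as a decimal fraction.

All 136.1×0.263 = 35.794 kg/h of protein reaches n13, so n13 = 35.794/0.345 = 103.75 kg/h and vapour = 32.348 kg/h.
The evaporator receives (1−α)·136.1 of feed at 0.737 water and removes 0.768 of that water:
0.768×0.737×(1−α)×136.1 = 32.348
(1−α) = 32.348/77.035 = 0.4199;  α = 0.5801.

0.580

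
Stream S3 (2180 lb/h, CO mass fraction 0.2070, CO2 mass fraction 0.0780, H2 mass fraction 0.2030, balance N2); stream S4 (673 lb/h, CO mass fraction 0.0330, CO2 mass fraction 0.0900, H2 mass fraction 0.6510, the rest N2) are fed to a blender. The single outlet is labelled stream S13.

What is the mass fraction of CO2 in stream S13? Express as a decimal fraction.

0.0808

Total flow out = 2180 + 673 = 2853 lb/h.
CO2 in = 2180×0.078 + 673×0.090 = 230.61 lb/h.
CO2 mass fraction in S13 = 230.61/2853 = 0.0808.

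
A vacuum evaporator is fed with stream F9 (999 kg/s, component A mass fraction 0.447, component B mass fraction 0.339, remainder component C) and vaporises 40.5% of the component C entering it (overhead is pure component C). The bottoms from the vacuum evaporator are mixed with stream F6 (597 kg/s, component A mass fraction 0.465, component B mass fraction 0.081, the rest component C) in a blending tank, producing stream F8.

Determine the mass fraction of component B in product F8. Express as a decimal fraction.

Vapour removed = 0.405×0.214×999 = 86.583 kg/s; concentrate = 912.42 kg/s.
component B reaching the mixer = 338.66 (from concentrate) + 597×0.081 = 387.02 kg/s.
Product flow = 912.42 + 597 = 1509.4 kg/s; component B fraction = 0.256.

0.256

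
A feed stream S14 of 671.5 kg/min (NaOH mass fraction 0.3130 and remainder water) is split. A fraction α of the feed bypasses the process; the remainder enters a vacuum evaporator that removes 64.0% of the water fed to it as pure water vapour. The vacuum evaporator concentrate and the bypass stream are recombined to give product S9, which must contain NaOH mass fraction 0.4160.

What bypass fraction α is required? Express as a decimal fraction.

All 671.5×0.313 = 210.18 kg/min of NaOH reaches S9, so S9 = 210.18/0.416 = 505.24 kg/min and vapour = 166.26 kg/min.
The evaporator receives (1−α)·671.5 of feed at 0.687 water and removes 0.640 of that water:
0.640×0.687×(1−α)×671.5 = 166.26
(1−α) = 166.26/295.25 = 0.5631;  α = 0.4369.

0.437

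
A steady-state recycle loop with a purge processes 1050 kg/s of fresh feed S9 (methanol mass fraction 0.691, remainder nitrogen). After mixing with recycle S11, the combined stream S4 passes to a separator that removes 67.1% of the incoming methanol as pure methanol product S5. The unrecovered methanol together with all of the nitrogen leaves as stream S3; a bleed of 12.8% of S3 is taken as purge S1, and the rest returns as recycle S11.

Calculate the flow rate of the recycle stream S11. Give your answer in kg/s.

2502 kg/s

nitrogen enters only via S9 and leaves only via the purge: 1050×0.309 = 0.128×(nitrogen in S3), and the separator passes all nitrogen, so nitrogen in S4 = nitrogen in S3 = 2534.8 kg/s.
methanol in S4: m_A = 1050×0.691 + (1−0.128)·(1−0.671)·m_A, so m_A = 725.55/0.7131 = 1017.4 kg/s.
S3 = (1−0.671)×1017.4 + 2534.8 = 2869.5 kg/s.
Recycle S11 = (1−0.128)×2869.5 = 2502.2 kg/s.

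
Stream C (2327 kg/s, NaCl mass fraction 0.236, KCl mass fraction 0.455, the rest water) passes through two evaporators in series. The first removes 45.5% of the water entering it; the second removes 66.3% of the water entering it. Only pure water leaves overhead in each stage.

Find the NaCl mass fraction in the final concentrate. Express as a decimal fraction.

water in feed = 2327×0.309 = 719.04 kg/s.
After stage 1: water left = (1−0.455)×719.04 = 391.88; stream total = 1999.8 kg/s.
After stage 2: water left = (1−0.663)×391.88 = 132.06; final concentrate = 1740 kg/s.
NaCl fraction = 549.17/1740 = 0.316.

0.316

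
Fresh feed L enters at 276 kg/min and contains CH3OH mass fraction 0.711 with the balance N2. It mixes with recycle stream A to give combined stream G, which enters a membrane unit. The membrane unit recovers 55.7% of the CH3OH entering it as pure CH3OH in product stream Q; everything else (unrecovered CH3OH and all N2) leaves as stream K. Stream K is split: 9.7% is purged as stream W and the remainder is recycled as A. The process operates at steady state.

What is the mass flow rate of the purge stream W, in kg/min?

93.82 kg/min

N2 enters only via L and leaves only via the purge: 276×0.289 = 0.097×(N2 in K), and the membrane unit passes all N2, so N2 in G = N2 in K = 822.31 kg/min.
CH3OH in G: m_A = 276×0.711 + (1−0.097)·(1−0.557)·m_A, so m_A = 196.24/0.6000 = 327.08 kg/min.
K = (1−0.557)×327.08 + 822.31 = 967.2 kg/min.
Purge W = 0.097×967.2 = 93.819 kg/min.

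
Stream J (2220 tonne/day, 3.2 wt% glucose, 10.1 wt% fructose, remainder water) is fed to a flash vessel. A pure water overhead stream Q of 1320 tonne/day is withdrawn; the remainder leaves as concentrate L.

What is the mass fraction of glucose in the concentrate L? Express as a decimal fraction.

glucose is not removed: 2220×0.032 = 71.04 tonne/day of glucose enters L.
Concentrate = 2220 − 1320 = 900 tonne/day.
Mass fraction = 71.04/900 = 0.079.

0.079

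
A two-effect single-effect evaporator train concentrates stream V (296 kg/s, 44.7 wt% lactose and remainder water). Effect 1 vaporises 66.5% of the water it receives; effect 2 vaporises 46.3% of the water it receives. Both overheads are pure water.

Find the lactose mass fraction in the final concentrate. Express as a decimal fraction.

water in feed = 296×0.553 = 163.69 kg/s.
After stage 1: water left = (1−0.665)×163.69 = 54.835; stream total = 187.15 kg/s.
After stage 2: water left = (1−0.463)×54.835 = 29.447; final concentrate = 161.76 kg/s.
lactose fraction = 132.31/161.76 = 0.818.

0.818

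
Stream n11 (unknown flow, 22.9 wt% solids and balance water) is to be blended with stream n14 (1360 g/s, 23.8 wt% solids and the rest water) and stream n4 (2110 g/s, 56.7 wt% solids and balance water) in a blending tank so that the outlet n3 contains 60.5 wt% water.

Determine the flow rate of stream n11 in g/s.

Let n11 be the unknown flow. Total out = 3470 + n11.
water balance: 1949.9 + 0.771·n11 = 0.605·(3470 + n11)
(0.771 − 0.605)·n11 = 0.605×3470 − 1949.9 = 149.4
n11 = 149.4 / 0.166 = 900 g/s

900 g/s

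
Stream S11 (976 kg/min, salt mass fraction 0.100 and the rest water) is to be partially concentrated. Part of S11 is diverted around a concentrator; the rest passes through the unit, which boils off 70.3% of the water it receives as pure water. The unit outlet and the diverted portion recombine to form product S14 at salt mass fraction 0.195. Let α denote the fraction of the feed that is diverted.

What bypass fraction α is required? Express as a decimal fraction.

All 976×0.100 = 97.6 kg/min of salt reaches S14, so S14 = 97.6/0.195 = 500.51 kg/min and vapour = 475.49 kg/min.
The evaporator receives (1−α)·976 of feed at 0.900 water and removes 0.703 of that water:
0.703×0.900×(1−α)×976 = 475.49
(1−α) = 475.49/617.52 = 0.7700;  α = 0.2300.

0.230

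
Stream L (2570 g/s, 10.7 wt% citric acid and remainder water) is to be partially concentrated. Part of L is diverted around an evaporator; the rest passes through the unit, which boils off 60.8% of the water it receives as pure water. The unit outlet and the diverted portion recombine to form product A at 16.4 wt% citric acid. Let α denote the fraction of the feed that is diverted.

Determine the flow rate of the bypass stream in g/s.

All 2570×0.107 = 274.99 g/s of citric acid reaches A, so A = 274.99/0.164 = 1676.8 g/s and vapour = 893.23 g/s.
The evaporator receives (1−α)·2570 of feed at 0.893 water and removes 0.608 of that water:
0.608×0.893×(1−α)×2570 = 893.23
(1−α) = 893.23/1395.4 = 0.6401;  α = 0.3599.
Bypass flow = 0.3599×2570 = 924.84 g/s.

924.8 g/s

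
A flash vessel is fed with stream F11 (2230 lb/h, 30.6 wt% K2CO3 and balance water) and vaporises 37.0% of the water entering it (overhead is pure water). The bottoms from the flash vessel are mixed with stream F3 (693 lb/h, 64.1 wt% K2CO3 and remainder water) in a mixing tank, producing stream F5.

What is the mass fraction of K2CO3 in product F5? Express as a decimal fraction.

0.479

Vapour removed = 0.370×0.694×2230 = 572.62 lb/h; concentrate = 1657.4 lb/h.
K2CO3 reaching the mixer = 682.38 (from concentrate) + 693×0.641 = 1126.6 lb/h.
Product flow = 1657.4 + 693 = 2350.4 lb/h; K2CO3 fraction = 0.479.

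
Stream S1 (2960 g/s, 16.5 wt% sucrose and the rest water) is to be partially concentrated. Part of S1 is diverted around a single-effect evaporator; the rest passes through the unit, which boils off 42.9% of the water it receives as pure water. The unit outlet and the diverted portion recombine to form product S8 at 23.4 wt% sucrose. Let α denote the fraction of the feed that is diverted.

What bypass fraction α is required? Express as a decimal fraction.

All 2960×0.165 = 488.4 g/s of sucrose reaches S8, so S8 = 488.4/0.234 = 2087.2 g/s and vapour = 872.82 g/s.
The evaporator receives (1−α)·2960 of feed at 0.835 water and removes 0.429 of that water:
0.429×0.835×(1−α)×2960 = 872.82
(1−α) = 872.82/1060.3 = 0.8232;  α = 0.1768.

0.177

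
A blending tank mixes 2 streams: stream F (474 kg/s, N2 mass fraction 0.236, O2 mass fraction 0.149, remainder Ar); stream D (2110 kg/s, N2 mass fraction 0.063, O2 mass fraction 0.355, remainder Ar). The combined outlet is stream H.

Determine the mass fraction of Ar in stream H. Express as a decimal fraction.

Total flow out = 474 + 2110 = 2584 kg/s.
Ar in = 474×0.615 + 2110×0.582 = 1519.5 kg/s.
Ar mass fraction in H = 1519.5/2584 = 0.588.

0.588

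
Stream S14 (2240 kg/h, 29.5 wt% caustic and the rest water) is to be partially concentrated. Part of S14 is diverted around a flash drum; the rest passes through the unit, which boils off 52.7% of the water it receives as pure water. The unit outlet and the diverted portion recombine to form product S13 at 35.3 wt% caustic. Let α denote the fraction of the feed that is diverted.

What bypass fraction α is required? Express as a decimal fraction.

All 2240×0.295 = 660.8 kg/h of caustic reaches S13, so S13 = 660.8/0.353 = 1872 kg/h and vapour = 368.05 kg/h.
The evaporator receives (1−α)·2240 of feed at 0.705 water and removes 0.527 of that water:
0.527×0.705×(1−α)×2240 = 368.05
(1−α) = 368.05/832.24 = 0.4422;  α = 0.5578.

0.558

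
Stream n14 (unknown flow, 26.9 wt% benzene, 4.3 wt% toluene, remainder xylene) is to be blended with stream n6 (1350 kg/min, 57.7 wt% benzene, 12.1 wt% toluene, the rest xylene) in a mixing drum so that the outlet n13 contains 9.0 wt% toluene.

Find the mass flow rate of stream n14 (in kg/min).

890.4 kg/min

Let n14 be the unknown flow. Total out = 1350 + n14.
toluene balance: 163.35 + 0.043·n14 = 0.090·(1350 + n14)
(0.043 − 0.090)·n14 = 0.090×1350 − 163.35 = -41.85
n14 = -41.85 / -0.047 = 890.43 kg/min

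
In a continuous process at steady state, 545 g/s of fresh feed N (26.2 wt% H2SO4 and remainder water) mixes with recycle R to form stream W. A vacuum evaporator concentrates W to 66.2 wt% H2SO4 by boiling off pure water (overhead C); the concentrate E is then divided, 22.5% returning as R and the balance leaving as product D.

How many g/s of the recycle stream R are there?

Overall H2SO4 balance (none leaves overhead): H2SO4 in fresh feed = H2SO4 in product, i.e. 545×0.262 = (1−0.225)·E·0.662.
E = 142.79/(0.662×0.775) = 278.32 g/s.
Recycle R = 0.225×278.32 = 62.621 g/s.

62.62 g/s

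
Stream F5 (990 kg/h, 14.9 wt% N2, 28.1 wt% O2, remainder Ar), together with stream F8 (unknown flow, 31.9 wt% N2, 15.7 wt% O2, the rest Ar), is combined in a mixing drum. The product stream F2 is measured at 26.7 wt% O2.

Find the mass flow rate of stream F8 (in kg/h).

126 kg/h

Let F8 be the unknown flow. Total out = 990 + F8.
O2 balance: 278.19 + 0.157·F8 = 0.267·(990 + F8)
(0.157 − 0.267)·F8 = 0.267×990 − 278.19 = -13.86
F8 = -13.86 / -0.110 = 126 kg/h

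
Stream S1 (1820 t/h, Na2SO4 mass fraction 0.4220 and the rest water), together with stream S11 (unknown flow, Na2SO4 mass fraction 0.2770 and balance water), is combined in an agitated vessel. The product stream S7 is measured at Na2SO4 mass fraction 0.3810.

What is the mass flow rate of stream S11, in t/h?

Let S11 be the unknown flow. Total out = 1820 + S11.
Na2SO4 balance: 768.04 + 0.277·S11 = 0.381·(1820 + S11)
(0.277 − 0.381)·S11 = 0.381×1820 − 768.04 = -74.62
S11 = -74.62 / -0.104 = 717.5 t/h

717.5 t/h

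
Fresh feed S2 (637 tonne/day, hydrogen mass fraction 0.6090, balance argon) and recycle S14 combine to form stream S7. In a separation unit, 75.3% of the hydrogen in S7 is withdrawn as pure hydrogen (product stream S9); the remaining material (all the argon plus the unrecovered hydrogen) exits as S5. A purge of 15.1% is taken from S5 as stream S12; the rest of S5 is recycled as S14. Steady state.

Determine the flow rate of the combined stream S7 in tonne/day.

argon enters only via S2 and leaves only via the purge: 637×0.391 = 0.151×(argon in S5), and the separation unit passes all argon, so argon in S7 = argon in S5 = 1649.5 tonne/day.
hydrogen in S7: m_A = 637×0.609 + (1−0.151)·(1−0.753)·m_A, so m_A = 387.93/0.7903 = 490.87 tonne/day.
S7 = 490.87 + 1649.5 = 2140.3 tonne/day.

2140 tonne/day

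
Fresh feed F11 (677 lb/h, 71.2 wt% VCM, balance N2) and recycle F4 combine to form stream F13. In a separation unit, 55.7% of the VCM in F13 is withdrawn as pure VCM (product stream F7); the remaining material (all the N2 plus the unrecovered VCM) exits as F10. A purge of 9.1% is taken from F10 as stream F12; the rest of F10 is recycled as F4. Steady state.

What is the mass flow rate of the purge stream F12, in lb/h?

227.5 lb/h

N2 enters only via F11 and leaves only via the purge: 677×0.288 = 0.091×(N2 in F10), and the separation unit passes all N2, so N2 in F13 = N2 in F10 = 2142.6 lb/h.
VCM in F13: m_A = 677×0.712 + (1−0.091)·(1−0.557)·m_A, so m_A = 482.02/0.5973 = 806.99 lb/h.
F10 = (1−0.557)×806.99 + 2142.6 = 2500.1 lb/h.
Purge F12 = 0.091×2500.1 = 227.51 lb/h.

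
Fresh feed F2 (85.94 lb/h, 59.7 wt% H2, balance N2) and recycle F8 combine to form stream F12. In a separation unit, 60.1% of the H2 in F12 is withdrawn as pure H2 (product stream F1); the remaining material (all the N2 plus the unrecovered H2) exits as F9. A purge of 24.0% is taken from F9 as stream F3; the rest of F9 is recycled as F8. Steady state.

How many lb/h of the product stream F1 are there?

H2 in F12: m_A = 85.94×0.597 + (1−0.240)·(1−0.601)·m_A, so m_A = 51.306/0.6968 = 73.635 lb/h.
Product F1 = 0.601×73.635 = 44.255 lb/h.

44.25 lb/h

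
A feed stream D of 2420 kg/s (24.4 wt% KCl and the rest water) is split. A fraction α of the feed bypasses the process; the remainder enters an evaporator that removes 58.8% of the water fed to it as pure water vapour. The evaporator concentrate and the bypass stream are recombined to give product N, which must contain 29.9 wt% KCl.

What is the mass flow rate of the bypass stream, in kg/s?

1419 kg/s

All 2420×0.244 = 590.48 kg/s of KCl reaches N, so N = 590.48/0.299 = 1974.8 kg/s and vapour = 445.15 kg/s.
The evaporator receives (1−α)·2420 of feed at 0.756 water and removes 0.588 of that water:
0.588×0.756×(1−α)×2420 = 445.15
(1−α) = 445.15/1075.8 = 0.4138;  α = 0.5862.
Bypass flow = 0.5862×2420 = 1418.6 kg/s.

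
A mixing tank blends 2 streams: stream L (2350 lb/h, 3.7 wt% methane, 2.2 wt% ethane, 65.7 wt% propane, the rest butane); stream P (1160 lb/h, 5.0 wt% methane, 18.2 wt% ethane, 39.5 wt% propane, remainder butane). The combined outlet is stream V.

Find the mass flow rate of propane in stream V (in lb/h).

propane out = propane in = 2350×0.657 + 1160×0.395 = 2002.2 lb/h.

2002 lb/h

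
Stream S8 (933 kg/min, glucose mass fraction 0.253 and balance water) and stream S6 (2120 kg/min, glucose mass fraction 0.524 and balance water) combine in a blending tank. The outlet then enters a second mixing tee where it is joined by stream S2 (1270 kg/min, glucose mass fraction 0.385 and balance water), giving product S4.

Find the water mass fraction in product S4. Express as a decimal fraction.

0.575

Overall, product flow = 4323 kg/min.
water in = 933×0.747 + 2120×0.476 + 1270×0.615 = 2487.1 kg/min.
water fraction in S4 = 0.575.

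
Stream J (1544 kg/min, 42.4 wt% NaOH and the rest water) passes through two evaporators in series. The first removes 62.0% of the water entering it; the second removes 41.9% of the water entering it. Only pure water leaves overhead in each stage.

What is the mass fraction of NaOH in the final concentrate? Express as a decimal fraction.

water in feed = 1544×0.576 = 889.34 kg/min.
After stage 1: water left = (1−0.620)×889.34 = 337.95; stream total = 992.61 kg/min.
After stage 2: water left = (1−0.419)×337.95 = 196.35; final concentrate = 851.01 kg/min.
NaOH fraction = 654.66/851.01 = 0.769.

0.769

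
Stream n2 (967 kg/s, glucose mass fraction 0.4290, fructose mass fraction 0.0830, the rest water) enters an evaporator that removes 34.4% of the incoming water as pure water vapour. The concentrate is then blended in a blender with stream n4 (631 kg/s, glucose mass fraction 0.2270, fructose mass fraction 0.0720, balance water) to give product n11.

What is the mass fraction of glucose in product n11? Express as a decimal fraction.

0.3887

Vapour removed = 0.344×0.488×967 = 162.33 kg/s; concentrate = 804.67 kg/s.
glucose reaching the mixer = 414.84 (from concentrate) + 631×0.227 = 558.08 kg/s.
Product flow = 804.67 + 631 = 1435.7 kg/s; glucose fraction = 0.3887.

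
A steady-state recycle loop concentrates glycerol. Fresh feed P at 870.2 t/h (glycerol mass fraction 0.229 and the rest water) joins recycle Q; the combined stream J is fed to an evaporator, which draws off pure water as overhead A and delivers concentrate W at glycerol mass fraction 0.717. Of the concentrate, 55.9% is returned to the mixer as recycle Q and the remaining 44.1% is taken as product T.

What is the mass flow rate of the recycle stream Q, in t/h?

Overall glycerol balance (none leaves overhead): glycerol in fresh feed = glycerol in product, i.e. 870.2×0.229 = (1−0.559)·W·0.717.
W = 199.28/(0.717×0.441) = 630.23 t/h.
Recycle Q = 0.559×630.23 = 352.3 t/h.

352.3 t/h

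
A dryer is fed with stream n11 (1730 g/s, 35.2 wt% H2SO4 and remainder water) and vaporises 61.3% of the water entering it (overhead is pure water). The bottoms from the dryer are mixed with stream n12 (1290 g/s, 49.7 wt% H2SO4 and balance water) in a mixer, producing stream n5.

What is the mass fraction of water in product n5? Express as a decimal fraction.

Vapour removed = 0.613×0.648×1730 = 687.2 g/s; concentrate = 1042.8 g/s.
water reaching the mixer = 433.84 (from concentrate) + 1290×0.503 = 1082.7 g/s.
Product flow = 1042.8 + 1290 = 2332.8 g/s; water fraction = 0.4641.

0.4641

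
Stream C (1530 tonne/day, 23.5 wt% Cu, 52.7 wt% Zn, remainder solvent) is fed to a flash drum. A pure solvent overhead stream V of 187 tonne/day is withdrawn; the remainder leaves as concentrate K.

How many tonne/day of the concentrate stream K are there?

1343 tonne/day

Concentrate = 1530 − 187 = 1343 tonne/day.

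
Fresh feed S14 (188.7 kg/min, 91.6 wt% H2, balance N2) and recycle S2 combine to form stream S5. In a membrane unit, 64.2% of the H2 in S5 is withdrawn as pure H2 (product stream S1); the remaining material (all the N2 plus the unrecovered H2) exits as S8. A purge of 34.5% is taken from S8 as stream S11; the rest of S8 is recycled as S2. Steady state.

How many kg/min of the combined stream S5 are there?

N2 enters only via S14 and leaves only via the purge: 188.7×0.084 = 0.345×(N2 in S8), and the membrane unit passes all N2, so N2 in S5 = N2 in S8 = 45.944 kg/min.
H2 in S5: m_A = 188.7×0.916 + (1−0.345)·(1−0.642)·m_A, so m_A = 172.85/0.7655 = 225.8 kg/min.
S5 = 225.8 + 45.944 = 271.74 kg/min.

271.7 kg/min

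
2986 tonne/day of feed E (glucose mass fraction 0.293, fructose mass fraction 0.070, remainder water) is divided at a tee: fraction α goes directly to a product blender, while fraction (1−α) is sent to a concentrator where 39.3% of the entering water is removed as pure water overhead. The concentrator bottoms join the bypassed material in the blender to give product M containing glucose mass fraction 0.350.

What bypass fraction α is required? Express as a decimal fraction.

0.349

All 2986×0.293 = 874.9 tonne/day of glucose reaches M, so M = 874.9/0.350 = 2499.7 tonne/day and vapour = 486.29 tonne/day.
The evaporator receives (1−α)·2986 of feed at 0.637 water and removes 0.393 of that water:
0.393×0.637×(1−α)×2986 = 486.29
(1−α) = 486.29/747.52 = 0.6505;  α = 0.3495.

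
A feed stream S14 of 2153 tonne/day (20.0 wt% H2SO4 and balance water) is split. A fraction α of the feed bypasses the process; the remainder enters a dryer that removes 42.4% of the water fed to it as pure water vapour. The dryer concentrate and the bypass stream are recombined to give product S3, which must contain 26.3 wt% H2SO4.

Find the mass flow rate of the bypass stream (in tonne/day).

All 2153×0.200 = 430.6 tonne/day of H2SO4 reaches S3, so S3 = 430.6/0.263 = 1637.3 tonne/day and vapour = 515.74 tonne/day.
The evaporator receives (1−α)·2153 of feed at 0.800 water and removes 0.424 of that water:
0.424×0.800×(1−α)×2153 = 515.74
(1−α) = 515.74/730.3 = 0.7062;  α = 0.2938.
Bypass flow = 0.2938×2153 = 632.55 tonne/day.

632.5 tonne/day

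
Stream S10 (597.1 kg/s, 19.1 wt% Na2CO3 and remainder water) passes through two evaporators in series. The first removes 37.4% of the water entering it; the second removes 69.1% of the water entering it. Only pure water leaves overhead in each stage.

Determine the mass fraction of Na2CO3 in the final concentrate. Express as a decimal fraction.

0.550

water in feed = 597.1×0.809 = 483.05 kg/s.
After stage 1: water left = (1−0.374)×483.05 = 302.39; stream total = 416.44 kg/s.
After stage 2: water left = (1−0.691)×302.39 = 93.439; final concentrate = 207.49 kg/s.
Na2CO3 fraction = 114.05/207.49 = 0.550.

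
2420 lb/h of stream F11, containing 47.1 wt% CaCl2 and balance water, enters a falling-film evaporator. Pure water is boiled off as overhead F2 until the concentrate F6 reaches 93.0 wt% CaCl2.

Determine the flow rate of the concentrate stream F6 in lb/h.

1226 lb/h

CaCl2 is conserved: 2420×0.471 = 1139.8 lb/h all reports to the concentrate.
Concentrate = 1139.8/(target fraction) = 1225.6 lb/h.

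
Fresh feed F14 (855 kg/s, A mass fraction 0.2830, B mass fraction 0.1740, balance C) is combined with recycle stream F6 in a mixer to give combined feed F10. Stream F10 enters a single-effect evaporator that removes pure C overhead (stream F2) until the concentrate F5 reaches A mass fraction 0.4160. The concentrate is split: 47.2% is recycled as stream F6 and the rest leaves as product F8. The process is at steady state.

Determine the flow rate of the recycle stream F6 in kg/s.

Overall A balance (none leaves overhead): A in fresh feed = A in product, i.e. 855×0.283 = (1−0.472)·F5·0.416.
F5 = 241.96/(0.416×0.528) = 1101.6 kg/s.
Recycle F6 = 0.472×1101.6 = 519.96 kg/s.

520 kg/s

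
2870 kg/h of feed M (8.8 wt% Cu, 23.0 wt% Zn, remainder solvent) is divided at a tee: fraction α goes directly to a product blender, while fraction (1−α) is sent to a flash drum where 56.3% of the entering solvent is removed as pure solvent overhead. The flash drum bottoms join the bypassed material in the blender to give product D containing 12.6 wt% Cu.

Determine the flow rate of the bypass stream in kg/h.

615.7 kg/h

All 2870×0.088 = 252.56 kg/h of Cu reaches D, so D = 252.56/0.126 = 2004.4 kg/h and vapour = 865.56 kg/h.
The evaporator receives (1−α)·2870 of feed at 0.682 solvent and removes 0.563 of that solvent:
0.563×0.682×(1−α)×2870 = 865.56
(1−α) = 865.56/1102 = 0.7855;  α = 0.2145.
Bypass flow = 0.2145×2870 = 615.75 kg/h.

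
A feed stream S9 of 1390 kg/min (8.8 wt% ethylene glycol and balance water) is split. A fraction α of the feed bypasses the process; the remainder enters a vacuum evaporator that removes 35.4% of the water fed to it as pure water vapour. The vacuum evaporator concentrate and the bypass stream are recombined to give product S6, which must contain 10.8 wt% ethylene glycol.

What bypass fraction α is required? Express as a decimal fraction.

All 1390×0.088 = 122.32 kg/min of ethylene glycol reaches S6, so S6 = 122.32/0.108 = 1132.6 kg/min and vapour = 257.41 kg/min.
The evaporator receives (1−α)·1390 of feed at 0.912 water and removes 0.354 of that water:
0.354×0.912×(1−α)×1390 = 257.41
(1−α) = 257.41/448.76 = 0.5736;  α = 0.4264.

0.426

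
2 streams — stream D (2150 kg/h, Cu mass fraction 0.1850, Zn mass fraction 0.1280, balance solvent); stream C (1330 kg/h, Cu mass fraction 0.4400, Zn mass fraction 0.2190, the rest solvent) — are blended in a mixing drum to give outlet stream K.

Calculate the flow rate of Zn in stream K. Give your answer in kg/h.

Zn out = Zn in = 2150×0.128 + 1330×0.219 = 566.47 kg/h.

566.5 kg/h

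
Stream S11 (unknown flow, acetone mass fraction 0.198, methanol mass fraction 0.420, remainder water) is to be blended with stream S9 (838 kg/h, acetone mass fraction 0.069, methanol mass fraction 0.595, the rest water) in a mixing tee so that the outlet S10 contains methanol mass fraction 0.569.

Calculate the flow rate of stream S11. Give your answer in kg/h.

Let S11 be the unknown flow. Total out = 838 + S11.
methanol balance: 498.61 + 0.420·S11 = 0.569·(838 + S11)
(0.420 − 0.569)·S11 = 0.569×838 − 498.61 = -21.788
S11 = -21.788 / -0.149 = 146.23 kg/h

146.2 kg/h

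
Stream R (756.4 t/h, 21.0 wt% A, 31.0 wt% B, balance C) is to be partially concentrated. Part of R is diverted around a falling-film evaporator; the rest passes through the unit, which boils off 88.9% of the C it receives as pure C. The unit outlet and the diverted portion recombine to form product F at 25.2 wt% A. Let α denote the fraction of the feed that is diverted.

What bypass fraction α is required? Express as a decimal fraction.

All 756.4×0.210 = 158.84 t/h of A reaches F, so F = 158.84/0.252 = 630.33 t/h and vapour = 126.07 t/h.
The evaporator receives (1−α)·756.4 of feed at 0.480 C and removes 0.889 of that C:
0.889×0.480×(1−α)×756.4 = 126.07
(1−α) = 126.07/322.77 = 0.3906;  α = 0.6094.

0.609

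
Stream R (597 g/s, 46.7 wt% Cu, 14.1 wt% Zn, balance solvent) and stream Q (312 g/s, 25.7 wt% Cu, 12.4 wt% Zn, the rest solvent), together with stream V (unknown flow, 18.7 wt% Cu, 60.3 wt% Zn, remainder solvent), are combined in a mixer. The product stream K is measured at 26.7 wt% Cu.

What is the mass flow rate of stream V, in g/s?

Let V be the unknown flow. Total out = 909 + V.
Cu balance: 358.98 + 0.187·V = 0.267·(909 + V)
(0.187 − 0.267)·V = 0.267×909 − 358.98 = -116.28
V = -116.28 / -0.080 = 1453.5 g/s

1454 g/s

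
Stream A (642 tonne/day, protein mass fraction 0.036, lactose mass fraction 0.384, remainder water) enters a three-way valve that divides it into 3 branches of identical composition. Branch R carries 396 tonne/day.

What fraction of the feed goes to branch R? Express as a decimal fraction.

0.617

Fraction to R = 396/642 = 0.6168.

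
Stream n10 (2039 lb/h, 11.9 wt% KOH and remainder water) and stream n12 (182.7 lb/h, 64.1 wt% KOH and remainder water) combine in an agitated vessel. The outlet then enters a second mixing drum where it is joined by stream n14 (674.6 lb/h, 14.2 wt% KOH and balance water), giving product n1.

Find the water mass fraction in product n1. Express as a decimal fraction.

Overall, product flow = 2896.3 lb/h.
water in = 2039×0.881 + 182.7×0.359 + 674.6×0.858 = 2440.8 lb/h.
water fraction in n1 = 0.843.

0.843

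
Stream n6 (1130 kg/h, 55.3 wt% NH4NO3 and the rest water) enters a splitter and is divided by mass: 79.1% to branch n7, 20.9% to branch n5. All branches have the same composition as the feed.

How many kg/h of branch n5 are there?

Branch n5 flow = 0.209×1130 = 236.17 kg/h.

236.2 kg/h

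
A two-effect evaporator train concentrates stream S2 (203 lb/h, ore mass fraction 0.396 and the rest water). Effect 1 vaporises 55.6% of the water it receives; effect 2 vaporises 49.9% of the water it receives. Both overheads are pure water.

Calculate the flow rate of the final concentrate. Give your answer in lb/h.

water in feed = 203×0.604 = 122.61 lb/h.
After stage 1: water left = (1−0.556)×122.61 = 54.44; stream total = 134.83 lb/h.
After stage 2: water left = (1−0.499)×54.44 = 27.274; final concentrate = 107.66 lb/h.

107.7 lb/h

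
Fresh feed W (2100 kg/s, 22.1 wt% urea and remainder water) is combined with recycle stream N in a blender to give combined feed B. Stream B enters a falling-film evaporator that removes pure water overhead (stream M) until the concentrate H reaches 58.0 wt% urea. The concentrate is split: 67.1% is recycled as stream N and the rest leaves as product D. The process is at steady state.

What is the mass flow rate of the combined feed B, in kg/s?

Overall urea balance (none leaves overhead): urea in fresh feed = urea in product, i.e. 2100×0.221 = (1−0.671)·H·0.580.
H = 464.1/(0.580×0.329) = 2432.1 kg/s.
Recycle N = 0.671×2432.1 = 1632 kg/s.
Combined feed B = 2100 + 1632 = 3732 kg/s.

3732 kg/s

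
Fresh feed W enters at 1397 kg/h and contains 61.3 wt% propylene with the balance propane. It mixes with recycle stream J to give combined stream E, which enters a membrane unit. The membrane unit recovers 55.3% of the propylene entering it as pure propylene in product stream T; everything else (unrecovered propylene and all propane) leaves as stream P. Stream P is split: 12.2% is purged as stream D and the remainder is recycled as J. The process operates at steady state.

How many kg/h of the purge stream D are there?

617.5 kg/h

propane enters only via W and leaves only via the purge: 1397×0.387 = 0.122×(propane in P), and the membrane unit passes all propane, so propane in E = propane in P = 4431.5 kg/h.
propylene in E: m_A = 1397×0.613 + (1−0.122)·(1−0.553)·m_A, so m_A = 856.36/0.6075 = 1409.6 kg/h.
P = (1−0.553)×1409.6 + 4431.5 = 5061.5 kg/h.
Purge D = 0.122×5061.5 = 617.51 kg/h.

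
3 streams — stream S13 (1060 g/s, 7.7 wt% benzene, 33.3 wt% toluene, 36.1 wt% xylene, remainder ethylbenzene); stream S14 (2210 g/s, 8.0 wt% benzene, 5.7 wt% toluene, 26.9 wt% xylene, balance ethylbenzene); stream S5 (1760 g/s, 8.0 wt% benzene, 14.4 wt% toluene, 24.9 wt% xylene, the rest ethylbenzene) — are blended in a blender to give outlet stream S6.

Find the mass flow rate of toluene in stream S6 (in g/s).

toluene out = toluene in = 1060×0.333 + 2210×0.057 + 1760×0.144 = 732.39 g/s.

732.4 g/s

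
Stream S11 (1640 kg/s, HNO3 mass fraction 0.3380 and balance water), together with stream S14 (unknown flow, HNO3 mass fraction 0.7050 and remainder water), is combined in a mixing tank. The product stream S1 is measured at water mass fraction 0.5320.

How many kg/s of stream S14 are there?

Let S14 be the unknown flow. Total out = 1640 + S14.
water balance: 1085.7 + 0.295·S14 = 0.532·(1640 + S14)
(0.295 − 0.532)·S14 = 0.532×1640 − 1085.7 = -213.2
S14 = -213.2 / -0.237 = 899.58 kg/s

899.6 kg/s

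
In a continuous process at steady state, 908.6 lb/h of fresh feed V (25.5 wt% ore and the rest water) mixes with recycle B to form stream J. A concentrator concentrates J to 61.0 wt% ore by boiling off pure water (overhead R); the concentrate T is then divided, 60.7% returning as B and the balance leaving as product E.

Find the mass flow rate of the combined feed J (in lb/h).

Overall ore balance (none leaves overhead): ore in fresh feed = ore in product, i.e. 908.6×0.255 = (1−0.607)·T·0.610.
T = 231.69/(0.610×0.393) = 966.47 lb/h.
Recycle B = 0.607×966.47 = 586.65 lb/h.
Combined feed J = 908.6 + 586.65 = 1495.3 lb/h.

1495 lb/h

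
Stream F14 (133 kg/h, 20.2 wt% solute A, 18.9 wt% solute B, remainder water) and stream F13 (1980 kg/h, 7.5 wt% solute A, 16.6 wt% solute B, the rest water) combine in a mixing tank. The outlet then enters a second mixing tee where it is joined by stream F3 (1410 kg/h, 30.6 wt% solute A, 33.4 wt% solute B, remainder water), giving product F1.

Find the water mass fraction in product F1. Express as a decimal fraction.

Overall, product flow = 3523 kg/h.
water in = 133×0.609 + 1980×0.759 + 1410×0.360 = 2091.4 kg/h.
water fraction in F1 = 0.594.

0.594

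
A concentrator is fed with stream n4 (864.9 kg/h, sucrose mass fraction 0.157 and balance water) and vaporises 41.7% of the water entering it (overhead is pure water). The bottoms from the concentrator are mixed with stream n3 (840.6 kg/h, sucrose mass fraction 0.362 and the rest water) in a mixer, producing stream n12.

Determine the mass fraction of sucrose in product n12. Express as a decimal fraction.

Vapour removed = 0.417×0.843×864.9 = 304.04 kg/h; concentrate = 560.86 kg/h.
sucrose reaching the mixer = 135.79 (from concentrate) + 840.6×0.362 = 440.09 kg/h.
Product flow = 560.86 + 840.6 = 1401.5 kg/h; sucrose fraction = 0.314.

0.314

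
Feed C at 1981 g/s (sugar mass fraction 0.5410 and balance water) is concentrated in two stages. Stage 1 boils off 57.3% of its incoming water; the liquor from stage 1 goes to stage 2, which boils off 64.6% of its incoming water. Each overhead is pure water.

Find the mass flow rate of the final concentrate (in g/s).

1209 g/s

water in feed = 1981×0.459 = 909.28 g/s.
After stage 1: water left = (1−0.573)×909.28 = 388.26; stream total = 1460 g/s.
After stage 2: water left = (1−0.646)×388.26 = 137.44; final concentrate = 1209.2 g/s.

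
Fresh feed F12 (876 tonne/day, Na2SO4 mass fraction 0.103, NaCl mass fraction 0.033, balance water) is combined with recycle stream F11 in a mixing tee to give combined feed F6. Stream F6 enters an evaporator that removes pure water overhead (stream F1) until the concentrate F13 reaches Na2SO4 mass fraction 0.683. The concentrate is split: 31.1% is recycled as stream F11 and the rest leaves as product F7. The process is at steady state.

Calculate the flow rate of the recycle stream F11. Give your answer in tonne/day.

Overall Na2SO4 balance (none leaves overhead): Na2SO4 in fresh feed = Na2SO4 in product, i.e. 876×0.103 = (1−0.311)·F13·0.683.
F13 = 90.228/(0.683×0.689) = 191.74 tonne/day.
Recycle F11 = 0.311×191.74 = 59.63 tonne/day.

59.63 tonne/day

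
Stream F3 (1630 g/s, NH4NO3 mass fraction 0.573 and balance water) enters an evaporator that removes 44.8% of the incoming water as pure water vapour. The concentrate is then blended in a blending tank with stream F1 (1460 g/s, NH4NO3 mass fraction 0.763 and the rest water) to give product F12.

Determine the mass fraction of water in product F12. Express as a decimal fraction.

Vapour removed = 0.448×0.427×1630 = 311.81 g/s; concentrate = 1318.2 g/s.
water reaching the mixer = 384.2 (from concentrate) + 1460×0.237 = 730.22 g/s.
Product flow = 1318.2 + 1460 = 2778.2 g/s; water fraction = 0.263.

0.263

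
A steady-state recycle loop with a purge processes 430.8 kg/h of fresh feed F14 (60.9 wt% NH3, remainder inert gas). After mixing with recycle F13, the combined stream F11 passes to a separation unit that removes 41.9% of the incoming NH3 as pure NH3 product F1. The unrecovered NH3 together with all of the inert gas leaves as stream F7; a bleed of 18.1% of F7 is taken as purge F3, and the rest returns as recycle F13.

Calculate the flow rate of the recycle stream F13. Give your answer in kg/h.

1000 kg/h

inert gas enters only via F14 and leaves only via the purge: 430.8×0.391 = 0.181×(inert gas in F7), and the separation unit passes all inert gas, so inert gas in F11 = inert gas in F7 = 930.62 kg/h.
NH3 in F11: m_A = 430.8×0.609 + (1−0.181)·(1−0.419)·m_A, so m_A = 262.36/0.5242 = 500.53 kg/h.
F7 = (1−0.419)×500.53 + 930.62 = 1221.4 kg/h.
Recycle F13 = (1−0.181)×1221.4 = 1000.4 kg/h.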